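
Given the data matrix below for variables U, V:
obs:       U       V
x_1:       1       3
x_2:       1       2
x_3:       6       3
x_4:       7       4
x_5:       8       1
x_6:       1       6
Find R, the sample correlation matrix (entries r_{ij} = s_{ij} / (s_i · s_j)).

Step 1 — column means:
  mean(U) = (1 + 1 + 6 + 7 + 8 + 1) / 6 = 24/6 = 4
  mean(V) = (3 + 2 + 3 + 4 + 1 + 6) / 6 = 19/6 = 3.1667

Step 2 — sample variances and covariances s[i,j] = (1/(n-1)) · Σ_k (x_{k,i} - mean_i) · (x_{k,j} - mean_j), with n-1 = 5:
  s[U,U] = ((-3)·(-3) + (-3)·(-3) + (2)·(2) + (3)·(3) + (4)·(4) + (-3)·(-3)) / 5 = 56/5 = 11.2
  s[U,V] = ((-3)·(-0.1667) + (-3)·(-1.1667) + (2)·(-0.1667) + (3)·(0.8333) + (4)·(-2.1667) + (-3)·(2.8333)) / 5 = -11/5 = -2.2
  s[V,V] = ((-0.1667)·(-0.1667) + (-1.1667)·(-1.1667) + (-0.1667)·(-0.1667) + (0.8333)·(0.8333) + (-2.1667)·(-2.1667) + (2.8333)·(2.8333)) / 5 = 14.8333/5 = 2.9667
  Sample standard deviations s_i = √(s[i,i]):
  s(U) = √(11.2) = 3.3466
  s(V) = √(2.9667) = 1.7224

Step 3 — r_{ij} = s_{ij} / (s_i · s_j):
  r[U,U] = 1 (diagonal).
  r[U,V] = -2.2 / (3.3466 · 1.7224) = -2.2 / 5.7643 = -0.3817
  r[V,V] = 1 (diagonal).

R is symmetric with unit diagonal. Assembling:

R = [[1, -0.3817],
 [-0.3817, 1]]


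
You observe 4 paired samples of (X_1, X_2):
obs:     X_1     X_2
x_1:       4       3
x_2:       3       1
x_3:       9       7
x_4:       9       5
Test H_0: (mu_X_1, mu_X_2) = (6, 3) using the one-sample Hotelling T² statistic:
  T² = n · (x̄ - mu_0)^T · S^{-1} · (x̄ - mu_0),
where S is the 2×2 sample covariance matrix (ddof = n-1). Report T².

Step 1 — sample mean vector:
  mean(X_1) = (4 + 3 + 9 + 9) / 4 = 25/4 = 6.25
  mean(X_2) = (3 + 1 + 7 + 5) / 4 = 16/4 = 4
  x̄ = (6.25, 4),  deviation x̄ - mu_0 = (6.25, 4) - (6, 3) = (0.25, 1).

Step 2 — sample covariance matrix, S[i,j] = (1/(n-1)) · Σ_k (x_{k,i} - mean_i) · (x_{k,j} - mean_j), divisor n-1 = 3:
  S[X_1,X_1] = ((-2.25)·(-2.25) + (-3.25)·(-3.25) + (2.75)·(2.75) + (2.75)·(2.75)) / 3 = 30.75/3 = 10.25
  S[X_1,X_2] = ((-2.25)·(-1) + (-3.25)·(-3) + (2.75)·(3) + (2.75)·(1)) / 3 = 23/3 = 7.6667
  S[X_2,X_2] = ((-1)·(-1) + (-3)·(-3) + (3)·(3) + (1)·(1)) / 3 = 20/3 = 6.6667
  S = [[10.25, 7.6667],
 [7.6667, 6.6667]].

Step 3 — invert S. det(S) = 10.25·6.6667 - (7.6667)² = 9.5556.
  S^{-1} = (1/det) · [[d, -b], [-b, a]] = [[0.6977, -0.8023],
 [-0.8023, 1.0727]].

Step 4 — quadratic form (x̄ - mu_0)^T · S^{-1} · (x̄ - mu_0):
  S^{-1} · (x̄ - mu_0) = (-0.6279, 0.8721),
  (x̄ - mu_0)^T · [...] = (0.25)·(-0.6279) + (1)·(0.8721) = 0.7151.

Step 5 — scale by n: T² = 4 · 0.7151 = 2.8605.

T² ≈ 2.8605


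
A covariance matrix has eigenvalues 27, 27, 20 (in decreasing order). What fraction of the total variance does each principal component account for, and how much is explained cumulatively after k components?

Step 1 — total variance = trace(Sigma) = Σ λ_i = 27 + 27 + 20 = 74.

Step 2 — fraction explained by component i = λ_i / Σ λ:
  PC1: 27/74 = 0.3649
  PC2: 27/74 = 0.3649
  PC3: 20/74 = 0.2703

Step 3 — cumulative fraction after k components = (λ_1 + ... + λ_k) / Σ λ:
  k = 1: 27/74 = 0.3649
  k = 2: (27 + 27)/74 = 54/74 = 0.7297
  k = 3: (27 + 27 + 20)/74 = 74/74 = 1

Summary (fraction, with percent):

explained: PC1 0.3649 (36.49%), PC2 0.3649 (36.49%), PC3 0.2703 (27.03%);  cumulative: 0.3649, 0.7297, 1


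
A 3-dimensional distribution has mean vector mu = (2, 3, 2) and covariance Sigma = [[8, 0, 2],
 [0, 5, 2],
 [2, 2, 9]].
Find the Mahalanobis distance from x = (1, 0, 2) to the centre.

Step 1 — centre the observation: (x - mu) = (-1, -3, 0).

Step 2 — invert Sigma (cofactor / det for 3×3, or solve directly):
  Sigma^{-1} = [[0.1331, 0.013, -0.0325],
 [0.013, 0.2208, -0.0519],
 [-0.0325, -0.0519, 0.1299]].

Step 3 — form the quadratic (x - mu)^T · Sigma^{-1} · (x - mu):
  Sigma^{-1} · (x - mu) = (-0.1721, -0.6753, 0.1883).
  (x - mu)^T · [Sigma^{-1} · (x - mu)] = (-1)·(-0.1721) + (-3)·(-0.6753) + (0)·(0.1883) = 2.1981.

Step 4 — take square root: d = √(2.1981) ≈ 1.4826.

d(x, mu) = √(2.1981) ≈ 1.4826


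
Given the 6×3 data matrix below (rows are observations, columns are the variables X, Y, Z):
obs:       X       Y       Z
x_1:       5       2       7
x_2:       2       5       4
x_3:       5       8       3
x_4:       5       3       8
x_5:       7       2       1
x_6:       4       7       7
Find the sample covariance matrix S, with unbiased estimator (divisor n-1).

Step 1 — column means:
  mean(X) = (5 + 2 + 5 + 5 + 7 + 4) / 6 = 28/6 = 4.6667
  mean(Y) = (2 + 5 + 8 + 3 + 2 + 7) / 6 = 27/6 = 4.5
  mean(Z) = (7 + 4 + 3 + 8 + 1 + 7) / 6 = 30/6 = 5

Step 2 — sample covariance S[i,j] = (1/(n-1)) · Σ_k (x_{k,i} - mean_i) · (x_{k,j} - mean_j), with n-1 = 5.
  S[X,X] = ((0.3333)·(0.3333) + (-2.6667)·(-2.6667) + (0.3333)·(0.3333) + (0.3333)·(0.3333) + (2.3333)·(2.3333) + (-0.6667)·(-0.6667)) / 5 = 13.3333/5 = 2.6667
  S[X,Y] = ((0.3333)·(-2.5) + (-2.6667)·(0.5) + (0.3333)·(3.5) + (0.3333)·(-1.5) + (2.3333)·(-2.5) + (-0.6667)·(2.5)) / 5 = -9/5 = -1.8
  S[X,Z] = ((0.3333)·(2) + (-2.6667)·(-1) + (0.3333)·(-2) + (0.3333)·(3) + (2.3333)·(-4) + (-0.6667)·(2)) / 5 = -7/5 = -1.4
  S[Y,Y] = ((-2.5)·(-2.5) + (0.5)·(0.5) + (3.5)·(3.5) + (-1.5)·(-1.5) + (-2.5)·(-2.5) + (2.5)·(2.5)) / 5 = 33.5/5 = 6.7
  S[Y,Z] = ((-2.5)·(2) + (0.5)·(-1) + (3.5)·(-2) + (-1.5)·(3) + (-2.5)·(-4) + (2.5)·(2)) / 5 = -2/5 = -0.4
  S[Z,Z] = ((2)·(2) + (-1)·(-1) + (-2)·(-2) + (3)·(3) + (-4)·(-4) + (2)·(2)) / 5 = 38/5 = 7.6

S is symmetric (S[j,i] = S[i,j]). Assembling:

S = [[2.6667, -1.8, -1.4],
 [-1.8, 6.7, -0.4],
 [-1.4, -0.4, 7.6]]


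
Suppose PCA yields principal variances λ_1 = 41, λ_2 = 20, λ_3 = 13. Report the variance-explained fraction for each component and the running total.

Step 1 — total variance = trace(Sigma) = Σ λ_i = 41 + 20 + 13 = 74.

Step 2 — fraction explained by component i = λ_i / Σ λ:
  PC1: 41/74 = 0.5541
  PC2: 20/74 = 0.2703
  PC3: 13/74 = 0.1757

Step 3 — cumulative fraction after k components = (λ_1 + ... + λ_k) / Σ λ:
  k = 1: 41/74 = 0.5541
  k = 2: (41 + 20)/74 = 61/74 = 0.8243
  k = 3: (41 + 20 + 13)/74 = 74/74 = 1

Summary (fraction, with percent):

explained: PC1 0.5541 (55.41%), PC2 0.2703 (27.03%), PC3 0.1757 (17.57%);  cumulative: 0.5541, 0.8243, 1


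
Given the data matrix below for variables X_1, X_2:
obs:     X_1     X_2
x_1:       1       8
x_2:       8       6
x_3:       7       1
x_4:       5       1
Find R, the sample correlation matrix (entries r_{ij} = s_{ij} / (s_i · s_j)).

Step 1 — column means:
  mean(X_1) = (1 + 8 + 7 + 5) / 4 = 21/4 = 5.25
  mean(X_2) = (8 + 6 + 1 + 1) / 4 = 16/4 = 4

Step 2 — sample variances and covariances s[i,j] = (1/(n-1)) · Σ_k (x_{k,i} - mean_i) · (x_{k,j} - mean_j), with n-1 = 3:
  s[X_1,X_1] = ((-4.25)·(-4.25) + (2.75)·(2.75) + (1.75)·(1.75) + (-0.25)·(-0.25)) / 3 = 28.75/3 = 9.5833
  s[X_1,X_2] = ((-4.25)·(4) + (2.75)·(2) + (1.75)·(-3) + (-0.25)·(-3)) / 3 = -16/3 = -5.3333
  s[X_2,X_2] = ((4)·(4) + (2)·(2) + (-3)·(-3) + (-3)·(-3)) / 3 = 38/3 = 12.6667
  Sample standard deviations s_i = √(s[i,i]):
  s(X_1) = √(9.5833) = 3.0957
  s(X_2) = √(12.6667) = 3.559

Step 3 — r_{ij} = s_{ij} / (s_i · s_j):
  r[X_1,X_1] = 1 (diagonal).
  r[X_1,X_2] = -5.3333 / (3.0957 · 3.559) = -5.3333 / 11.0177 = -0.4841
  r[X_2,X_2] = 1 (diagonal).

R is symmetric with unit diagonal. Assembling:

R = [[1, -0.4841],
 [-0.4841, 1]]


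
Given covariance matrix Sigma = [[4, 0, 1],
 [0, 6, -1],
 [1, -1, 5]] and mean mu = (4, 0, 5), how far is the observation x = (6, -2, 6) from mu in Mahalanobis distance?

Step 1 — centre the observation: (x - mu) = (2, -2, 1).

Step 2 — invert Sigma (cofactor / det for 3×3, or solve directly):
  Sigma^{-1} = [[0.2636, -0.0091, -0.0545],
 [-0.0091, 0.1727, 0.0364],
 [-0.0545, 0.0364, 0.2182]].

Step 3 — form the quadratic (x - mu)^T · Sigma^{-1} · (x - mu):
  Sigma^{-1} · (x - mu) = (0.4909, -0.3273, 0.0364).
  (x - mu)^T · [Sigma^{-1} · (x - mu)] = (2)·(0.4909) + (-2)·(-0.3273) + (1)·(0.0364) = 1.6727.

Step 4 — take square root: d = √(1.6727) ≈ 1.2933.

d(x, mu) = √(1.6727) ≈ 1.2933


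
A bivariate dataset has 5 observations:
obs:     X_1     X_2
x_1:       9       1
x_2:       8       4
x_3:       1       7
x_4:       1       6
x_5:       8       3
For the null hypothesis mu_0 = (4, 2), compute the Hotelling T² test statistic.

Step 1 — sample mean vector:
  mean(X_1) = (9 + 8 + 1 + 1 + 8) / 5 = 27/5 = 5.4
  mean(X_2) = (1 + 4 + 7 + 6 + 3) / 5 = 21/5 = 4.2
  x̄ = (5.4, 4.2),  deviation x̄ - mu_0 = (5.4, 4.2) - (4, 2) = (1.4, 2.2).

Step 2 — sample covariance matrix, S[i,j] = (1/(n-1)) · Σ_k (x_{k,i} - mean_i) · (x_{k,j} - mean_j), divisor n-1 = 4:
  S[X_1,X_1] = ((3.6)·(3.6) + (2.6)·(2.6) + (-4.4)·(-4.4) + (-4.4)·(-4.4) + (2.6)·(2.6)) / 4 = 65.2/4 = 16.3
  S[X_1,X_2] = ((3.6)·(-3.2) + (2.6)·(-0.2) + (-4.4)·(2.8) + (-4.4)·(1.8) + (2.6)·(-1.2)) / 4 = -35.4/4 = -8.85
  S[X_2,X_2] = ((-3.2)·(-3.2) + (-0.2)·(-0.2) + (2.8)·(2.8) + (1.8)·(1.8) + (-1.2)·(-1.2)) / 4 = 22.8/4 = 5.7
  S = [[16.3, -8.85],
 [-8.85, 5.7]].

Step 3 — invert S. det(S) = 16.3·5.7 - (-8.85)² = 14.5875.
  S^{-1} = (1/det) · [[d, -b], [-b, a]] = [[0.3907, 0.6067],
 [0.6067, 1.1174]].

Step 4 — quadratic form (x̄ - mu_0)^T · S^{-1} · (x̄ - mu_0):
  S^{-1} · (x̄ - mu_0) = (1.8817, 3.3076),
  (x̄ - mu_0)^T · [...] = (1.4)·(1.8817) + (2.2)·(3.3076) = 9.9112.

Step 5 — scale by n: T² = 5 · 9.9112 = 49.5561.

T² ≈ 49.5561


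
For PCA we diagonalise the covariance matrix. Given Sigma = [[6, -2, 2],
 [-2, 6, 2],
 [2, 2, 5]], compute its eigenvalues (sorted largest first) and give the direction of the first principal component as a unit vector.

Step 1 — characteristic polynomial p(λ) = det(λI - Sigma) = λ³ - tr·λ² + c_1·λ - det, where tr = trace, c_1 = sum of the principal 2×2 minors, det = det(Sigma):
  tr = 6 + 6 + 5 = 17,
  c_1 = (6·6 - (-2)²) + (6·5 - (2)²) + (6·5 - (2)²) = 32 + 26 + 26 = 84,
  det = 6·(6·5 - (2)²) - (-2)·((-2)·5 - (2)·(2)) + (2)·((-2)·(2) - 6·(2)) = 6·(26) - (-2)·(-14) + (2)·(-16) = 96.
  So p(λ) = λ³ - 17λ² + 84λ - 96.
Step 2 — look for an integer root (rational root theorem: any rational root is an integer divisor of 96). Testing λ = 8:
  p(8) = 512 - 1088 + 672 - 96 = 0  ✓
  Dividing out (λ - 8): p(λ) = (λ - 8)(λ² - 9λ + 12).
Step 3 — remaining eigenvalues from the quadratic λ² - 9λ + 12 = 0:
  Δ = 9² - 4·12 = 81 - 48 = 33,  λ = (9 ± √33)/2 = (9 ± 5.7446)/2 ≈ 7.3723 or 1.6277.
  Sorted: λ_1 = 8,  λ_2 = 7.3723,  λ_3 = 1.6277  (check: sum = 17 = tr ✓).

Step 4 — unit eigenvector for λ_1 = 8: v spans the null space of (Sigma - λ_1 I), whose rows are
  r_1 = (-2, -2, 2),  r_2 = (-2, -2, 2),  r_3 = (2, 2, -3).
  v is orthogonal to every row, so take v ∝ r_1 × r_3 = ((-2)·(-3) - (2)·(2), (2)·(2) - (-2)·(-3), (-2)·(2) - (-2)·(2)) = (2, -2, 0).
  Rescale (divide by 2): u = (1, -1, 0).
  ||u|| = √((1)² + (-1)² + (0)²) = √(2) ≈ 1.4142,  v_1 = u/||u|| ≈ (0.7071, -0.7071, 0) (||v_1|| = 1).

λ_1 = 8,  λ_2 = 7.3723,  λ_3 = 1.6277;  v_1 ≈ (0.7071, -0.7071, 0)


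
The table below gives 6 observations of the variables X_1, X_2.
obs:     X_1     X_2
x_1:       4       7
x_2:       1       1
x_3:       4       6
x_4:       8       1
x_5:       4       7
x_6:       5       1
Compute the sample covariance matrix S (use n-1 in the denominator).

Step 1 — column means:
  mean(X_1) = (4 + 1 + 4 + 8 + 4 + 5) / 6 = 26/6 = 4.3333
  mean(X_2) = (7 + 1 + 6 + 1 + 7 + 1) / 6 = 23/6 = 3.8333

Step 2 — sample covariance S[i,j] = (1/(n-1)) · Σ_k (x_{k,i} - mean_i) · (x_{k,j} - mean_j), with n-1 = 5.
  S[X_1,X_1] = ((-0.3333)·(-0.3333) + (-3.3333)·(-3.3333) + (-0.3333)·(-0.3333) + (3.6667)·(3.6667) + (-0.3333)·(-0.3333) + (0.6667)·(0.6667)) / 5 = 25.3333/5 = 5.0667
  S[X_1,X_2] = ((-0.3333)·(3.1667) + (-3.3333)·(-2.8333) + (-0.3333)·(2.1667) + (3.6667)·(-2.8333) + (-0.3333)·(3.1667) + (0.6667)·(-2.8333)) / 5 = -5.6667/5 = -1.1333
  S[X_2,X_2] = ((3.1667)·(3.1667) + (-2.8333)·(-2.8333) + (2.1667)·(2.1667) + (-2.8333)·(-2.8333) + (3.1667)·(3.1667) + (-2.8333)·(-2.8333)) / 5 = 48.8333/5 = 9.7667

S is symmetric (S[j,i] = S[i,j]). Assembling:

S = [[5.0667, -1.1333],
 [-1.1333, 9.7667]]


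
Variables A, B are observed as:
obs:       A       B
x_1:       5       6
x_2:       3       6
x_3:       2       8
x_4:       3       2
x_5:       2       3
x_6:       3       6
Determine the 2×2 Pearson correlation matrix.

Step 1 — column means:
  mean(A) = (5 + 3 + 2 + 3 + 2 + 3) / 6 = 18/6 = 3
  mean(B) = (6 + 6 + 8 + 2 + 3 + 6) / 6 = 31/6 = 5.1667

Step 2 — sample variances and covariances s[i,j] = (1/(n-1)) · Σ_k (x_{k,i} - mean_i) · (x_{k,j} - mean_j), with n-1 = 5:
  s[A,A] = ((2)·(2) + (0)·(0) + (-1)·(-1) + (0)·(0) + (-1)·(-1) + (0)·(0)) / 5 = 6/5 = 1.2
  s[A,B] = ((2)·(0.8333) + (0)·(0.8333) + (-1)·(2.8333) + (0)·(-3.1667) + (-1)·(-2.1667) + (0)·(0.8333)) / 5 = 1/5 = 0.2
  s[B,B] = ((0.8333)·(0.8333) + (0.8333)·(0.8333) + (2.8333)·(2.8333) + (-3.1667)·(-3.1667) + (-2.1667)·(-2.1667) + (0.8333)·(0.8333)) / 5 = 24.8333/5 = 4.9667
  Sample standard deviations s_i = √(s[i,i]):
  s(A) = √(1.2) = 1.0954
  s(B) = √(4.9667) = 2.2286

Step 3 — r_{ij} = s_{ij} / (s_i · s_j):
  r[A,A] = 1 (diagonal).
  r[A,B] = 0.2 / (1.0954 · 2.2286) = 0.2 / 2.4413 = 0.0819
  r[B,B] = 1 (diagonal).

R is symmetric with unit diagonal. Assembling:

R = [[1, 0.0819],
 [0.0819, 1]]


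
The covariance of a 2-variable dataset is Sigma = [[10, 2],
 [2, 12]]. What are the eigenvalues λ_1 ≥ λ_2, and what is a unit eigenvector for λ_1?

Step 1 — characteristic polynomial of 2×2 Sigma:
  det(Sigma - λI) = λ² - trace · λ + det = 0.
  trace = 10 + 12 = 22, det = 10·12 - (2)² = 116.
Step 2 — discriminant:
  Δ = trace² - 4·det = 484 - 464 = 20.
Step 3 — eigenvalues:
  λ = (trace ± √Δ)/2 = (22 ± 4.4721)/2,
  λ_1 = 13.2361,  λ_2 = 8.7639.

Step 4 — unit eigenvector for λ_1: solve (Sigma - λ_1 I)v = 0. First row:
  (10 - 13.2361)·v_x + (2)·v_y = 0, i.e. (-3.2361)·v_x + (2)·v_y = 0,
  so v ∝ (b, λ_1 - a) = (2, 3.2361) = u.
  ||u|| = √((2)² + (3.2361)²) = √(14.4721) ≈ 3.8042,
  v_1 = u/||u|| ≈ (0.5257, 0.8507) (||v_1|| = 1).

λ_1 = 13.2361,  λ_2 = 8.7639;  v_1 ≈ (0.5257, 0.8507)


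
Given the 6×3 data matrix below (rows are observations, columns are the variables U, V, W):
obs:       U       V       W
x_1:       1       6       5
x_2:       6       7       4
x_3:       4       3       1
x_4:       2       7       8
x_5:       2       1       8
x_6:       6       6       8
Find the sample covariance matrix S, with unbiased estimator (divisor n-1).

Step 1 — column means:
  mean(U) = (1 + 6 + 4 + 2 + 2 + 6) / 6 = 21/6 = 3.5
  mean(V) = (6 + 7 + 3 + 7 + 1 + 6) / 6 = 30/6 = 5
  mean(W) = (5 + 4 + 1 + 8 + 8 + 8) / 6 = 34/6 = 5.6667

Step 2 — sample covariance S[i,j] = (1/(n-1)) · Σ_k (x_{k,i} - mean_i) · (x_{k,j} - mean_j), with n-1 = 5.
  S[U,U] = ((-2.5)·(-2.5) + (2.5)·(2.5) + (0.5)·(0.5) + (-1.5)·(-1.5) + (-1.5)·(-1.5) + (2.5)·(2.5)) / 5 = 23.5/5 = 4.7
  S[U,V] = ((-2.5)·(1) + (2.5)·(2) + (0.5)·(-2) + (-1.5)·(2) + (-1.5)·(-4) + (2.5)·(1)) / 5 = 7/5 = 1.4
  S[U,W] = ((-2.5)·(-0.6667) + (2.5)·(-1.6667) + (0.5)·(-4.6667) + (-1.5)·(2.3333) + (-1.5)·(2.3333) + (2.5)·(2.3333)) / 5 = -6/5 = -1.2
  S[V,V] = ((1)·(1) + (2)·(2) + (-2)·(-2) + (2)·(2) + (-4)·(-4) + (1)·(1)) / 5 = 30/5 = 6
  S[V,W] = ((1)·(-0.6667) + (2)·(-1.6667) + (-2)·(-4.6667) + (2)·(2.3333) + (-4)·(2.3333) + (1)·(2.3333)) / 5 = 3/5 = 0.6
  S[W,W] = ((-0.6667)·(-0.6667) + (-1.6667)·(-1.6667) + (-4.6667)·(-4.6667) + (2.3333)·(2.3333) + (2.3333)·(2.3333) + (2.3333)·(2.3333)) / 5 = 41.3333/5 = 8.2667

S is symmetric (S[j,i] = S[i,j]). Assembling:

S = [[4.7, 1.4, -1.2],
 [1.4, 6, 0.6],
 [-1.2, 0.6, 8.2667]]


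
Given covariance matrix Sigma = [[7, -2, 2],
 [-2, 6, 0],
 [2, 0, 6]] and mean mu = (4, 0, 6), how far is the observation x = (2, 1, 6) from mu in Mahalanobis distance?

Step 1 — centre the observation: (x - mu) = (-2, 1, 0).

Step 2 — invert Sigma (cofactor / det for 3×3, or solve directly):
  Sigma^{-1} = [[0.1765, 0.0588, -0.0588],
 [0.0588, 0.1863, -0.0196],
 [-0.0588, -0.0196, 0.1863]].

Step 3 — form the quadratic (x - mu)^T · Sigma^{-1} · (x - mu):
  Sigma^{-1} · (x - mu) = (-0.2941, 0.0686, 0.098).
  (x - mu)^T · [Sigma^{-1} · (x - mu)] = (-2)·(-0.2941) + (1)·(0.0686) + (0)·(0.098) = 0.6569.

Step 4 — take square root: d = √(0.6569) ≈ 0.8105.

d(x, mu) = √(0.6569) ≈ 0.8105


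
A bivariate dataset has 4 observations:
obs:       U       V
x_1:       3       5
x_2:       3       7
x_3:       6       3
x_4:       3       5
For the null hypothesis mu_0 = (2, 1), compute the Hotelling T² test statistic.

Step 1 — sample mean vector:
  mean(U) = (3 + 3 + 6 + 3) / 4 = 15/4 = 3.75
  mean(V) = (5 + 7 + 3 + 5) / 4 = 20/4 = 5
  x̄ = (3.75, 5),  deviation x̄ - mu_0 = (3.75, 5) - (2, 1) = (1.75, 4).

Step 2 — sample covariance matrix, S[i,j] = (1/(n-1)) · Σ_k (x_{k,i} - mean_i) · (x_{k,j} - mean_j), divisor n-1 = 3:
  S[U,U] = ((-0.75)·(-0.75) + (-0.75)·(-0.75) + (2.25)·(2.25) + (-0.75)·(-0.75)) / 3 = 6.75/3 = 2.25
  S[U,V] = ((-0.75)·(0) + (-0.75)·(2) + (2.25)·(-2) + (-0.75)·(0)) / 3 = -6/3 = -2
  S[V,V] = ((0)·(0) + (2)·(2) + (-2)·(-2) + (0)·(0)) / 3 = 8/3 = 2.6667
  S = [[2.25, -2],
 [-2, 2.6667]].

Step 3 — invert S. det(S) = 2.25·2.6667 - (-2)² = 2.
  S^{-1} = (1/det) · [[d, -b], [-b, a]] = [[1.3333, 1],
 [1, 1.125]].

Step 4 — quadratic form (x̄ - mu_0)^T · S^{-1} · (x̄ - mu_0):
  S^{-1} · (x̄ - mu_0) = (6.3333, 6.25),
  (x̄ - mu_0)^T · [...] = (1.75)·(6.3333) + (4)·(6.25) = 36.0833.

Step 5 — scale by n: T² = 4 · 36.0833 = 144.3333.

T² ≈ 144.3333


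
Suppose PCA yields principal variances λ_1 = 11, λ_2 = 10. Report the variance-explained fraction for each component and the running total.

Step 1 — total variance = trace(Sigma) = Σ λ_i = 11 + 10 = 21.

Step 2 — fraction explained by component i = λ_i / Σ λ:
  PC1: 11/21 = 0.5238
  PC2: 10/21 = 0.4762

Step 3 — cumulative fraction after k components = (λ_1 + ... + λ_k) / Σ λ:
  k = 1: 11/21 = 0.5238
  k = 2: (11 + 10)/21 = 21/21 = 1

Summary (fraction, with percent):

explained: PC1 0.5238 (52.38%), PC2 0.4762 (47.62%);  cumulative: 0.5238, 1


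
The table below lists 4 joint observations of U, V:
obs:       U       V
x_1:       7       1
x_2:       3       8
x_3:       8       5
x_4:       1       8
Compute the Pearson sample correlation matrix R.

Step 1 — column means:
  mean(U) = (7 + 3 + 8 + 1) / 4 = 19/4 = 4.75
  mean(V) = (1 + 8 + 5 + 8) / 4 = 22/4 = 5.5

Step 2 — sample variances and covariances s[i,j] = (1/(n-1)) · Σ_k (x_{k,i} - mean_i) · (x_{k,j} - mean_j), with n-1 = 3:
  s[U,U] = ((2.25)·(2.25) + (-1.75)·(-1.75) + (3.25)·(3.25) + (-3.75)·(-3.75)) / 3 = 32.75/3 = 10.9167
  s[U,V] = ((2.25)·(-4.5) + (-1.75)·(2.5) + (3.25)·(-0.5) + (-3.75)·(2.5)) / 3 = -25.5/3 = -8.5
  s[V,V] = ((-4.5)·(-4.5) + (2.5)·(2.5) + (-0.5)·(-0.5) + (2.5)·(2.5)) / 3 = 33/3 = 11
  Sample standard deviations s_i = √(s[i,i]):
  s(U) = √(10.9167) = 3.304
  s(V) = √(11) = 3.3166

Step 3 — r_{ij} = s_{ij} / (s_i · s_j):
  r[U,U] = 1 (diagonal).
  r[U,V] = -8.5 / (3.304 · 3.3166) = -8.5 / 10.9583 = -0.7757
  r[V,V] = 1 (diagonal).

R is symmetric with unit diagonal. Assembling:

R = [[1, -0.7757],
 [-0.7757, 1]]


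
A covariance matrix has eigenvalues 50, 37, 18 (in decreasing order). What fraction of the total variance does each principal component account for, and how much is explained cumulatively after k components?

Step 1 — total variance = trace(Sigma) = Σ λ_i = 50 + 37 + 18 = 105.

Step 2 — fraction explained by component i = λ_i / Σ λ:
  PC1: 50/105 = 0.4762
  PC2: 37/105 = 0.3524
  PC3: 18/105 = 0.1714

Step 3 — cumulative fraction after k components = (λ_1 + ... + λ_k) / Σ λ:
  k = 1: 50/105 = 0.4762
  k = 2: (50 + 37)/105 = 87/105 = 0.8286
  k = 3: (50 + 37 + 18)/105 = 105/105 = 1

Summary (fraction, with percent):

explained: PC1 0.4762 (47.62%), PC2 0.3524 (35.24%), PC3 0.1714 (17.14%);  cumulative: 0.4762, 0.8286, 1


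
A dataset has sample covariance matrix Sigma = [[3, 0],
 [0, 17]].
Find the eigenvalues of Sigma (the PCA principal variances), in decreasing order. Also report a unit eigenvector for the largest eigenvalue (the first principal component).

Step 1 — characteristic polynomial of 2×2 Sigma:
  det(Sigma - λI) = λ² - trace · λ + det = 0.
  trace = 3 + 17 = 20, det = 3·17 - (0)² = 51.
Step 2 — discriminant:
  Δ = trace² - 4·det = 400 - 204 = 196.
Step 3 — eigenvalues:
  λ = (trace ± √Δ)/2 = (20 ± 14)/2,
  λ_1 = 17,  λ_2 = 3.

Step 4 — unit eigenvector for λ_1: Sigma is diagonal, so its eigenvectors are the coordinate axes. λ_1 = 17 is the diagonal entry on the second coordinate axis, hence
  v_1 = (0, 1) (||v_1|| = 1).

λ_1 = 17,  λ_2 = 3;  v_1 ≈ (0, 1)


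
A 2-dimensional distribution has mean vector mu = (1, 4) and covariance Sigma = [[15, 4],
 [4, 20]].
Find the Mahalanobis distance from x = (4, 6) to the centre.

Step 1 — centre the observation: (x - mu) = (3, 2).

Step 2 — invert Sigma. det(Sigma) = 15·20 - (4)² = 284.
  Sigma^{-1} = (1/det) · [[d, -b], [-b, a]] = [[0.0704, -0.0141],
 [-0.0141, 0.0528]].

Step 3 — form the quadratic (x - mu)^T · Sigma^{-1} · (x - mu):
  Sigma^{-1} · (x - mu) = (0.1831, 0.0634).
  (x - mu)^T · [Sigma^{-1} · (x - mu)] = (3)·(0.1831) + (2)·(0.0634) = 0.6761.

Step 4 — take square root: d = √(0.6761) ≈ 0.8222.

d(x, mu) = √(0.6761) ≈ 0.8222


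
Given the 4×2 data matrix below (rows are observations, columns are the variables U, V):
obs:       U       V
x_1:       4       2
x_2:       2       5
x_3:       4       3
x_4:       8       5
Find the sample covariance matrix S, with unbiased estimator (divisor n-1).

Step 1 — column means:
  mean(U) = (4 + 2 + 4 + 8) / 4 = 18/4 = 4.5
  mean(V) = (2 + 5 + 3 + 5) / 4 = 15/4 = 3.75

Step 2 — sample covariance S[i,j] = (1/(n-1)) · Σ_k (x_{k,i} - mean_i) · (x_{k,j} - mean_j), with n-1 = 3.
  S[U,U] = ((-0.5)·(-0.5) + (-2.5)·(-2.5) + (-0.5)·(-0.5) + (3.5)·(3.5)) / 3 = 19/3 = 6.3333
  S[U,V] = ((-0.5)·(-1.75) + (-2.5)·(1.25) + (-0.5)·(-0.75) + (3.5)·(1.25)) / 3 = 2.5/3 = 0.8333
  S[V,V] = ((-1.75)·(-1.75) + (1.25)·(1.25) + (-0.75)·(-0.75) + (1.25)·(1.25)) / 3 = 6.75/3 = 2.25

S is symmetric (S[j,i] = S[i,j]). Assembling:

S = [[6.3333, 0.8333],
 [0.8333, 2.25]]


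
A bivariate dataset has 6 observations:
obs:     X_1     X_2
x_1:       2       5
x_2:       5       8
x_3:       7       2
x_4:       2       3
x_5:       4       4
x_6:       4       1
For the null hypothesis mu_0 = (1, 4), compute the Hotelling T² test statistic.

Step 1 — sample mean vector:
  mean(X_1) = (2 + 5 + 7 + 2 + 4 + 4) / 6 = 24/6 = 4
  mean(X_2) = (5 + 8 + 2 + 3 + 4 + 1) / 6 = 23/6 = 3.8333
  x̄ = (4, 3.8333),  deviation x̄ - mu_0 = (4, 3.8333) - (1, 4) = (3, -0.1667).

Step 2 — sample covariance matrix, S[i,j] = (1/(n-1)) · Σ_k (x_{k,i} - mean_i) · (x_{k,j} - mean_j), divisor n-1 = 5:
  S[X_1,X_1] = ((-2)·(-2) + (1)·(1) + (3)·(3) + (-2)·(-2) + (0)·(0) + (0)·(0)) / 5 = 18/5 = 3.6
  S[X_1,X_2] = ((-2)·(1.1667) + (1)·(4.1667) + (3)·(-1.8333) + (-2)·(-0.8333) + (0)·(0.1667) + (0)·(-2.8333)) / 5 = -2/5 = -0.4
  S[X_2,X_2] = ((1.1667)·(1.1667) + (4.1667)·(4.1667) + (-1.8333)·(-1.8333) + (-0.8333)·(-0.8333) + (0.1667)·(0.1667) + (-2.8333)·(-2.8333)) / 5 = 30.8333/5 = 6.1667
  S = [[3.6, -0.4],
 [-0.4, 6.1667]].

Step 3 — invert S. det(S) = 3.6·6.1667 - (-0.4)² = 22.04.
  S^{-1} = (1/det) · [[d, -b], [-b, a]] = [[0.2798, 0.0181],
 [0.0181, 0.1633]].

Step 4 — quadratic form (x̄ - mu_0)^T · S^{-1} · (x̄ - mu_0):
  S^{-1} · (x̄ - mu_0) = (0.8364, 0.0272),
  (x̄ - mu_0)^T · [...] = (3)·(0.8364) + (-0.1667)·(0.0272) = 2.5045.

Step 5 — scale by n: T² = 6 · 2.5045 = 15.0272.

T² ≈ 15.0272


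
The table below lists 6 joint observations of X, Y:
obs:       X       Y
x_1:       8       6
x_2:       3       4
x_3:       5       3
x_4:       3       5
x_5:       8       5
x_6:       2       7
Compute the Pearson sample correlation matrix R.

Step 1 — column means:
  mean(X) = (8 + 3 + 5 + 3 + 8 + 2) / 6 = 29/6 = 4.8333
  mean(Y) = (6 + 4 + 3 + 5 + 5 + 7) / 6 = 30/6 = 5

Step 2 — sample variances and covariances s[i,j] = (1/(n-1)) · Σ_k (x_{k,i} - mean_i) · (x_{k,j} - mean_j), with n-1 = 5:
  s[X,X] = ((3.1667)·(3.1667) + (-1.8333)·(-1.8333) + (0.1667)·(0.1667) + (-1.8333)·(-1.8333) + (3.1667)·(3.1667) + (-2.8333)·(-2.8333)) / 5 = 34.8333/5 = 6.9667
  s[X,Y] = ((3.1667)·(1) + (-1.8333)·(-1) + (0.1667)·(-2) + (-1.8333)·(0) + (3.1667)·(0) + (-2.8333)·(2)) / 5 = -1/5 = -0.2
  s[Y,Y] = ((1)·(1) + (-1)·(-1) + (-2)·(-2) + (0)·(0) + (0)·(0) + (2)·(2)) / 5 = 10/5 = 2
  Sample standard deviations s_i = √(s[i,i]):
  s(X) = √(6.9667) = 2.6394
  s(Y) = √(2) = 1.4142

Step 3 — r_{ij} = s_{ij} / (s_i · s_j):
  r[X,X] = 1 (diagonal).
  r[X,Y] = -0.2 / (2.6394 · 1.4142) = -0.2 / 3.7327 = -0.0536
  r[Y,Y] = 1 (diagonal).

R is symmetric with unit diagonal. Assembling:

R = [[1, -0.0536],
 [-0.0536, 1]]


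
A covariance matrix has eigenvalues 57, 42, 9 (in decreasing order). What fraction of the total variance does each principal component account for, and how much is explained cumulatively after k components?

Step 1 — total variance = trace(Sigma) = Σ λ_i = 57 + 42 + 9 = 108.

Step 2 — fraction explained by component i = λ_i / Σ λ:
  PC1: 57/108 = 0.5278
  PC2: 42/108 = 0.3889
  PC3: 9/108 = 0.0833

Step 3 — cumulative fraction after k components = (λ_1 + ... + λ_k) / Σ λ:
  k = 1: 57/108 = 0.5278
  k = 2: (57 + 42)/108 = 99/108 = 0.9167
  k = 3: (57 + 42 + 9)/108 = 108/108 = 1

Summary (fraction, with percent):

explained: PC1 0.5278 (52.78%), PC2 0.3889 (38.89%), PC3 0.0833 (8.33%);  cumulative: 0.5278, 0.9167, 1


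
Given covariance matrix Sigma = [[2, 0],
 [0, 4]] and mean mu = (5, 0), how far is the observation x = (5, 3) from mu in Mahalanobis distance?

Step 1 — centre the observation: (x - mu) = (0, 3).

Step 2 — invert Sigma. det(Sigma) = 2·4 - (0)² = 8.
  Sigma^{-1} = (1/det) · [[d, -b], [-b, a]] = [[0.5, 0],
 [0, 0.25]].

Step 3 — form the quadratic (x - mu)^T · Sigma^{-1} · (x - mu):
  Sigma^{-1} · (x - mu) = (0, 0.75).
  (x - mu)^T · [Sigma^{-1} · (x - mu)] = (0)·(0) + (3)·(0.75) = 2.25.

Step 4 — take square root: d = √(2.25) ≈ 1.5.

d(x, mu) = √(2.25) ≈ 1.5


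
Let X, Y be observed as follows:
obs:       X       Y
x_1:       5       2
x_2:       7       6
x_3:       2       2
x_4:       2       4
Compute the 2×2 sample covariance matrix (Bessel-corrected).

Step 1 — column means:
  mean(X) = (5 + 7 + 2 + 2) / 4 = 16/4 = 4
  mean(Y) = (2 + 6 + 2 + 4) / 4 = 14/4 = 3.5

Step 2 — sample covariance S[i,j] = (1/(n-1)) · Σ_k (x_{k,i} - mean_i) · (x_{k,j} - mean_j), with n-1 = 3.
  S[X,X] = ((1)·(1) + (3)·(3) + (-2)·(-2) + (-2)·(-2)) / 3 = 18/3 = 6
  S[X,Y] = ((1)·(-1.5) + (3)·(2.5) + (-2)·(-1.5) + (-2)·(0.5)) / 3 = 8/3 = 2.6667
  S[Y,Y] = ((-1.5)·(-1.5) + (2.5)·(2.5) + (-1.5)·(-1.5) + (0.5)·(0.5)) / 3 = 11/3 = 3.6667

S is symmetric (S[j,i] = S[i,j]). Assembling:

S = [[6, 2.6667],
 [2.6667, 3.6667]]


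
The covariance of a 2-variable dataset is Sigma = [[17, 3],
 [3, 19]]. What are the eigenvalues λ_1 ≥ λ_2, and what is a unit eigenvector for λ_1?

Step 1 — characteristic polynomial of 2×2 Sigma:
  det(Sigma - λI) = λ² - trace · λ + det = 0.
  trace = 17 + 19 = 36, det = 17·19 - (3)² = 314.
Step 2 — discriminant:
  Δ = trace² - 4·det = 1296 - 1256 = 40.
Step 3 — eigenvalues:
  λ = (trace ± √Δ)/2 = (36 ± 6.3246)/2,
  λ_1 = 21.1623,  λ_2 = 14.8377.

Step 4 — unit eigenvector for λ_1: solve (Sigma - λ_1 I)v = 0. First row:
  (17 - 21.1623)·v_x + (3)·v_y = 0, i.e. (-4.1623)·v_x + (3)·v_y = 0,
  so v ∝ (b, λ_1 - a) = (3, 4.1623) = u.
  ||u|| = √((3)² + (4.1623)²) = √(26.3246) ≈ 5.1307,
  v_1 = u/||u|| ≈ (0.5847, 0.8112) (||v_1|| = 1).

λ_1 = 21.1623,  λ_2 = 14.8377;  v_1 ≈ (0.5847, 0.8112)


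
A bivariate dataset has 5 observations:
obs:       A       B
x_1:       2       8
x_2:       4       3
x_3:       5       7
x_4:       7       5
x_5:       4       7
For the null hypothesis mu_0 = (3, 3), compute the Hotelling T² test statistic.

Step 1 — sample mean vector:
  mean(A) = (2 + 4 + 5 + 7 + 4) / 5 = 22/5 = 4.4
  mean(B) = (8 + 3 + 7 + 5 + 7) / 5 = 30/5 = 6
  x̄ = (4.4, 6),  deviation x̄ - mu_0 = (4.4, 6) - (3, 3) = (1.4, 3).

Step 2 — sample covariance matrix, S[i,j] = (1/(n-1)) · Σ_k (x_{k,i} - mean_i) · (x_{k,j} - mean_j), divisor n-1 = 4:
  S[A,A] = ((-2.4)·(-2.4) + (-0.4)·(-0.4) + (0.6)·(0.6) + (2.6)·(2.6) + (-0.4)·(-0.4)) / 4 = 13.2/4 = 3.3
  S[A,B] = ((-2.4)·(2) + (-0.4)·(-3) + (0.6)·(1) + (2.6)·(-1) + (-0.4)·(1)) / 4 = -6/4 = -1.5
  S[B,B] = ((2)·(2) + (-3)·(-3) + (1)·(1) + (-1)·(-1) + (1)·(1)) / 4 = 16/4 = 4
  S = [[3.3, -1.5],
 [-1.5, 4]].

Step 3 — invert S. det(S) = 3.3·4 - (-1.5)² = 10.95.
  S^{-1} = (1/det) · [[d, -b], [-b, a]] = [[0.3653, 0.137],
 [0.137, 0.3014]].

Step 4 — quadratic form (x̄ - mu_0)^T · S^{-1} · (x̄ - mu_0):
  S^{-1} · (x̄ - mu_0) = (0.9224, 1.0959),
  (x̄ - mu_0)^T · [...] = (1.4)·(0.9224) + (3)·(1.0959) = 4.579.

Step 5 — scale by n: T² = 5 · 4.579 = 22.895.

T² ≈ 22.895


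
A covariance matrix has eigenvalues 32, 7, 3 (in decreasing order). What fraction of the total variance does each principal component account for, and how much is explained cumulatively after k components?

Step 1 — total variance = trace(Sigma) = Σ λ_i = 32 + 7 + 3 = 42.

Step 2 — fraction explained by component i = λ_i / Σ λ:
  PC1: 32/42 = 0.7619
  PC2: 7/42 = 0.1667
  PC3: 3/42 = 0.0714

Step 3 — cumulative fraction after k components = (λ_1 + ... + λ_k) / Σ λ:
  k = 1: 32/42 = 0.7619
  k = 2: (32 + 7)/42 = 39/42 = 0.9286
  k = 3: (32 + 7 + 3)/42 = 42/42 = 1

Summary (fraction, with percent):

explained: PC1 0.7619 (76.19%), PC2 0.1667 (16.67%), PC3 0.0714 (7.14%);  cumulative: 0.7619, 0.9286, 1


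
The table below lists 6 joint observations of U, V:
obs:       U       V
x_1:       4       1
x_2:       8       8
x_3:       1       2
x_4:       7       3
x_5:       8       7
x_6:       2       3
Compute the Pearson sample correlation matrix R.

Step 1 — column means:
  mean(U) = (4 + 8 + 1 + 7 + 8 + 2) / 6 = 30/6 = 5
  mean(V) = (1 + 8 + 2 + 3 + 7 + 3) / 6 = 24/6 = 4

Step 2 — sample variances and covariances s[i,j] = (1/(n-1)) · Σ_k (x_{k,i} - mean_i) · (x_{k,j} - mean_j), with n-1 = 5:
  s[U,U] = ((-1)·(-1) + (3)·(3) + (-4)·(-4) + (2)·(2) + (3)·(3) + (-3)·(-3)) / 5 = 48/5 = 9.6
  s[U,V] = ((-1)·(-3) + (3)·(4) + (-4)·(-2) + (2)·(-1) + (3)·(3) + (-3)·(-1)) / 5 = 33/5 = 6.6
  s[V,V] = ((-3)·(-3) + (4)·(4) + (-2)·(-2) + (-1)·(-1) + (3)·(3) + (-1)·(-1)) / 5 = 40/5 = 8
  Sample standard deviations s_i = √(s[i,i]):
  s(U) = √(9.6) = 3.0984
  s(V) = √(8) = 2.8284

Step 3 — r_{ij} = s_{ij} / (s_i · s_j):
  r[U,U] = 1 (diagonal).
  r[U,V] = 6.6 / (3.0984 · 2.8284) = 6.6 / 8.7636 = 0.7531
  r[V,V] = 1 (diagonal).

R is symmetric with unit diagonal. Assembling:

R = [[1, 0.7531],
 [0.7531, 1]]


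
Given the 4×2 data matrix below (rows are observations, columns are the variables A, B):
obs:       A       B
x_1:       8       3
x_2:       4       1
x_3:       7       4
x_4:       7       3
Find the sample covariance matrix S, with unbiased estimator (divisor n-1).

Step 1 — column means:
  mean(A) = (8 + 4 + 7 + 7) / 4 = 26/4 = 6.5
  mean(B) = (3 + 1 + 4 + 3) / 4 = 11/4 = 2.75

Step 2 — sample covariance S[i,j] = (1/(n-1)) · Σ_k (x_{k,i} - mean_i) · (x_{k,j} - mean_j), with n-1 = 3.
  S[A,A] = ((1.5)·(1.5) + (-2.5)·(-2.5) + (0.5)·(0.5) + (0.5)·(0.5)) / 3 = 9/3 = 3
  S[A,B] = ((1.5)·(0.25) + (-2.5)·(-1.75) + (0.5)·(1.25) + (0.5)·(0.25)) / 3 = 5.5/3 = 1.8333
  S[B,B] = ((0.25)·(0.25) + (-1.75)·(-1.75) + (1.25)·(1.25) + (0.25)·(0.25)) / 3 = 4.75/3 = 1.5833

S is symmetric (S[j,i] = S[i,j]). Assembling:

S = [[3, 1.8333],
 [1.8333, 1.5833]]


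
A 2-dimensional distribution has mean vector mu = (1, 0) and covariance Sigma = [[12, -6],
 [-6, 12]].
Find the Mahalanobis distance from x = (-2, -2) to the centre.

Step 1 — centre the observation: (x - mu) = (-3, -2).

Step 2 — invert Sigma. det(Sigma) = 12·12 - (-6)² = 108.
  Sigma^{-1} = (1/det) · [[d, -b], [-b, a]] = [[0.1111, 0.0556],
 [0.0556, 0.1111]].

Step 3 — form the quadratic (x - mu)^T · Sigma^{-1} · (x - mu):
  Sigma^{-1} · (x - mu) = (-0.4444, -0.3889).
  (x - mu)^T · [Sigma^{-1} · (x - mu)] = (-3)·(-0.4444) + (-2)·(-0.3889) = 2.1111.

Step 4 — take square root: d = √(2.1111) ≈ 1.453.

d(x, mu) = √(2.1111) ≈ 1.453


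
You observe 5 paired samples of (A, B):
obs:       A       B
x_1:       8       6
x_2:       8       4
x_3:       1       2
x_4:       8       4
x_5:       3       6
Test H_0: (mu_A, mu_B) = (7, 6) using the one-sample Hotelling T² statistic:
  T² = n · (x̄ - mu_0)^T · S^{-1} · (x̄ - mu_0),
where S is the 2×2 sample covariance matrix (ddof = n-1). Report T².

Step 1 — sample mean vector:
  mean(A) = (8 + 8 + 1 + 8 + 3) / 5 = 28/5 = 5.6
  mean(B) = (6 + 4 + 2 + 4 + 6) / 5 = 22/5 = 4.4
  x̄ = (5.6, 4.4),  deviation x̄ - mu_0 = (5.6, 4.4) - (7, 6) = (-1.4, -1.6).

Step 2 — sample covariance matrix, S[i,j] = (1/(n-1)) · Σ_k (x_{k,i} - mean_i) · (x_{k,j} - mean_j), divisor n-1 = 4:
  S[A,A] = ((2.4)·(2.4) + (2.4)·(2.4) + (-4.6)·(-4.6) + (2.4)·(2.4) + (-2.6)·(-2.6)) / 4 = 45.2/4 = 11.3
  S[A,B] = ((2.4)·(1.6) + (2.4)·(-0.4) + (-4.6)·(-2.4) + (2.4)·(-0.4) + (-2.6)·(1.6)) / 4 = 8.8/4 = 2.2
  S[B,B] = ((1.6)·(1.6) + (-0.4)·(-0.4) + (-2.4)·(-2.4) + (-0.4)·(-0.4) + (1.6)·(1.6)) / 4 = 11.2/4 = 2.8
  S = [[11.3, 2.2],
 [2.2, 2.8]].

Step 3 — invert S. det(S) = 11.3·2.8 - (2.2)² = 26.8.
  S^{-1} = (1/det) · [[d, -b], [-b, a]] = [[0.1045, -0.0821],
 [-0.0821, 0.4216]].

Step 4 — quadratic form (x̄ - mu_0)^T · S^{-1} · (x̄ - mu_0):
  S^{-1} · (x̄ - mu_0) = (-0.0149, -0.5597),
  (x̄ - mu_0)^T · [...] = (-1.4)·(-0.0149) + (-1.6)·(-0.5597) = 0.9164.

Step 5 — scale by n: T² = 5 · 0.9164 = 4.5821.

T² ≈ 4.5821


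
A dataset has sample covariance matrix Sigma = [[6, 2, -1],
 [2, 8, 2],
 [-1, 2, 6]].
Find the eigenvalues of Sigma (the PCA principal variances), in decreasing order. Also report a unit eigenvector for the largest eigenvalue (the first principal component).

Step 1 — characteristic polynomial p(λ) = det(λI - Sigma) = λ³ - tr·λ² + c_1·λ - det, where tr = trace, c_1 = sum of the principal 2×2 minors, det = det(Sigma):
  tr = 6 + 8 + 6 = 20,
  c_1 = (6·8 - (2)²) + (6·6 - (-1)²) + (8·6 - (2)²) = 44 + 35 + 44 = 123,
  det = 6·(8·6 - (2)²) - (2)·((2)·6 - (2)·(-1)) + (-1)·((2)·(2) - 8·(-1)) = 6·(44) - (2)·(14) + (-1)·(12) = 224.
  So p(λ) = λ³ - 20λ² + 123λ - 224.
Step 2 — look for an integer root (rational root theorem: any rational root is an integer divisor of 224). Testing λ = 7:
  p(7) = 343 - 980 + 861 - 224 = 0  ✓
  Dividing out (λ - 7): p(λ) = (λ - 7)(λ² - 13λ + 32).
Step 3 — remaining eigenvalues from the quadratic λ² - 13λ + 32 = 0:
  Δ = 13² - 4·32 = 169 - 128 = 41,  λ = (13 ± √41)/2 = (13 ± 6.4031)/2 ≈ 9.7016 or 3.2984.
  Sorted: λ_1 = 9.7016,  λ_2 = 7,  λ_3 = 3.2984  (check: sum = 20 = tr ✓).

Step 4 — unit eigenvector for λ_1 ≈ 9.7016: v spans the null space of (Sigma - λ_1 I), whose rows are
  r_1 = (-3.7016, 2, -1),  r_2 = (2, -1.7016, 2),  r_3 = (-1, 2, -3.7016).
  v is orthogonal to every row, so take v ∝ r_1 × r_2 = ((2)·(2) - (-1)·(-1.7016), (-1)·(2) - (-3.7016)·(2), (-3.7016)·(-1.7016) - (2)·(2)) ≈ (2.2984, 5.4031, 2.2984).
  Let u = (2.2984, 5.4031, 2.2984).
  ||u|| = √((2.2984)² + (5.4031)² + (2.2984)²) = √(39.7594) ≈ 6.3055,  v_1 = u/||u|| ≈ (0.3645, 0.8569, 0.3645) (||v_1|| = 1).

λ_1 = 9.7016,  λ_2 = 7,  λ_3 = 3.2984;  v_1 ≈ (0.3645, 0.8569, 0.3645)


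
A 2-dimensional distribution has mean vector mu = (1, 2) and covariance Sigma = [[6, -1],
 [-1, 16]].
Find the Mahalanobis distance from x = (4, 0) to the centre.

Step 1 — centre the observation: (x - mu) = (3, -2).

Step 2 — invert Sigma. det(Sigma) = 6·16 - (-1)² = 95.
  Sigma^{-1} = (1/det) · [[d, -b], [-b, a]] = [[0.1684, 0.0105],
 [0.0105, 0.0632]].

Step 3 — form the quadratic (x - mu)^T · Sigma^{-1} · (x - mu):
  Sigma^{-1} · (x - mu) = (0.4842, -0.0947).
  (x - mu)^T · [Sigma^{-1} · (x - mu)] = (3)·(0.4842) + (-2)·(-0.0947) = 1.6421.

Step 4 — take square root: d = √(1.6421) ≈ 1.2814.

d(x, mu) = √(1.6421) ≈ 1.2814


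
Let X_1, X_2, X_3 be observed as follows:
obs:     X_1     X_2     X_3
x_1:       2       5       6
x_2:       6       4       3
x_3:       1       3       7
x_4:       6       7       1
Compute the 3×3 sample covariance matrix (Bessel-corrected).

Step 1 — column means:
  mean(X_1) = (2 + 6 + 1 + 6) / 4 = 15/4 = 3.75
  mean(X_2) = (5 + 4 + 3 + 7) / 4 = 19/4 = 4.75
  mean(X_3) = (6 + 3 + 7 + 1) / 4 = 17/4 = 4.25

Step 2 — sample covariance S[i,j] = (1/(n-1)) · Σ_k (x_{k,i} - mean_i) · (x_{k,j} - mean_j), with n-1 = 3.
  S[X_1,X_1] = ((-1.75)·(-1.75) + (2.25)·(2.25) + (-2.75)·(-2.75) + (2.25)·(2.25)) / 3 = 20.75/3 = 6.9167
  S[X_1,X_2] = ((-1.75)·(0.25) + (2.25)·(-0.75) + (-2.75)·(-1.75) + (2.25)·(2.25)) / 3 = 7.75/3 = 2.5833
  S[X_1,X_3] = ((-1.75)·(1.75) + (2.25)·(-1.25) + (-2.75)·(2.75) + (2.25)·(-3.25)) / 3 = -20.75/3 = -6.9167
  S[X_2,X_2] = ((0.25)·(0.25) + (-0.75)·(-0.75) + (-1.75)·(-1.75) + (2.25)·(2.25)) / 3 = 8.75/3 = 2.9167
  S[X_2,X_3] = ((0.25)·(1.75) + (-0.75)·(-1.25) + (-1.75)·(2.75) + (2.25)·(-3.25)) / 3 = -10.75/3 = -3.5833
  S[X_3,X_3] = ((1.75)·(1.75) + (-1.25)·(-1.25) + (2.75)·(2.75) + (-3.25)·(-3.25)) / 3 = 22.75/3 = 7.5833

S is symmetric (S[j,i] = S[i,j]). Assembling:

S = [[6.9167, 2.5833, -6.9167],
 [2.5833, 2.9167, -3.5833],
 [-6.9167, -3.5833, 7.5833]]


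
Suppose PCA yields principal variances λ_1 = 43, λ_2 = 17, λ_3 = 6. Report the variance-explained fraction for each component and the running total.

Step 1 — total variance = trace(Sigma) = Σ λ_i = 43 + 17 + 6 = 66.

Step 2 — fraction explained by component i = λ_i / Σ λ:
  PC1: 43/66 = 0.6515
  PC2: 17/66 = 0.2576
  PC3: 6/66 = 0.0909

Step 3 — cumulative fraction after k components = (λ_1 + ... + λ_k) / Σ λ:
  k = 1: 43/66 = 0.6515
  k = 2: (43 + 17)/66 = 60/66 = 0.9091
  k = 3: (43 + 17 + 6)/66 = 66/66 = 1

Summary (fraction, with percent):

explained: PC1 0.6515 (65.15%), PC2 0.2576 (25.76%), PC3 0.0909 (9.09%);  cumulative: 0.6515, 0.9091, 1


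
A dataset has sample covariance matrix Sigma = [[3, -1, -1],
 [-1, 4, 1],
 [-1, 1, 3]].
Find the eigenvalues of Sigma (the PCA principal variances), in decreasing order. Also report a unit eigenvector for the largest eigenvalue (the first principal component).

Step 1 — characteristic polynomial p(λ) = det(λI - Sigma) = λ³ - tr·λ² + c_1·λ - det, where tr = trace, c_1 = sum of the principal 2×2 minors, det = det(Sigma):
  tr = 3 + 4 + 3 = 10,
  c_1 = (3·4 - (-1)²) + (3·3 - (-1)²) + (4·3 - (1)²) = 11 + 8 + 11 = 30,
  det = 3·(4·3 - (1)²) - (-1)·((-1)·3 - (1)·(-1)) + (-1)·((-1)·(1) - 4·(-1)) = 3·(11) - (-1)·(-2) + (-1)·(3) = 28.
  So p(λ) = λ³ - 10λ² + 30λ - 28.
Step 2 — look for an integer root (rational root theorem: any rational root is an integer divisor of 28). Testing λ = 2:
  p(2) = 8 - 40 + 60 - 28 = 0  ✓
  Dividing out (λ - 2): p(λ) = (λ - 2)(λ² - 8λ + 14).
Step 3 — remaining eigenvalues from the quadratic λ² - 8λ + 14 = 0:
  Δ = 8² - 4·14 = 64 - 56 = 8,  λ = (8 ± √8)/2 = (8 ± 2.8284)/2 ≈ 5.4142 or 2.5858.
  Sorted: λ_1 = 5.4142,  λ_2 = 2.5858,  λ_3 = 2  (check: sum = 10 = tr ✓).

Step 4 — unit eigenvector for λ_1 ≈ 5.4142: v spans the null space of (Sigma - λ_1 I), whose rows are
  r_1 = (-2.4142, -1, -1),  r_2 = (-1, -1.4142, 1),  r_3 = (-1, 1, -2.4142).
  v is orthogonal to every row, so take v ∝ r_1 × r_2 = ((-1)·(1) - (-1)·(-1.4142), (-1)·(-1) - (-2.4142)·(1), (-2.4142)·(-1.4142) - (-1)·(-1)) ≈ (-2.4142, 3.4142, 2.4142).
  Rescale (multiply by -1 so the first nonzero entry is positive): u = (2.4142, -3.4142, -2.4142).
  ||u|| = √((2.4142)² + (-3.4142)² + (-2.4142)²) = √(23.3137) ≈ 4.8284,  v_1 = u/||u|| ≈ (0.5, -0.7071, -0.5) (||v_1|| = 1).

λ_1 = 5.4142,  λ_2 = 2.5858,  λ_3 = 2;  v_1 ≈ (0.5, -0.7071, -0.5)
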